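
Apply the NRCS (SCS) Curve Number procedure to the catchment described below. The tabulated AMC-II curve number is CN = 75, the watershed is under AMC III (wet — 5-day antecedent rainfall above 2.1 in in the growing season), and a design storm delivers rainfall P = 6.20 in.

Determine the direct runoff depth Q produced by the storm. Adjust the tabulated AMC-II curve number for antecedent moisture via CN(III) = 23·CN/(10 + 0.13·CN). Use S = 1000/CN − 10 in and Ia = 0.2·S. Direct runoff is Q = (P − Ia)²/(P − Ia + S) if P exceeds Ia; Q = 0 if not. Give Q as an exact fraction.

Q = 4157521/875955 in ≈ 4.746 in

CN(III) from CN(II)=75: (23·75)/(10 + 0.13·75) = 6900/79 ≈ 87.342
Max retention: S = 1000/(6900/79) − 10 = 100/69 in (≈ 1.449 in)
Initial abstraction Ia = S/5 = (100/69)/5 = 20/69 ≈ 0.290 in
P − Ia = 6.200 − 0.290 = 2039/345 ≈ 5.910 in (> 0, runoff occurs)
Q = (2039/345)²/((2039/345) + 100/69) = (4157521/119025)/(2539/345) = 4157521/875955 in ≈ 4.746 in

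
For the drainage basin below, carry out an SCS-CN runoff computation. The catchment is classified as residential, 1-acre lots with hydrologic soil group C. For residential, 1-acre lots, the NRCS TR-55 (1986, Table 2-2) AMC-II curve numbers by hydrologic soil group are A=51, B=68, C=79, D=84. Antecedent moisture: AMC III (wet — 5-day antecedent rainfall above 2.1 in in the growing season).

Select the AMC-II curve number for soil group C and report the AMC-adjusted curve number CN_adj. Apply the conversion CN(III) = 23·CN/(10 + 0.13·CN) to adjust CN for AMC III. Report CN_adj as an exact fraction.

CN_adj = 181700/2027 ≈ 89.640

NRCS table: residential, 1-acre lots, soil group C → CN(II) = 79
CN(III) from CN(II)=79: (23·79)/(10 + 0.13·79) = 181700/2027 ≈ 89.640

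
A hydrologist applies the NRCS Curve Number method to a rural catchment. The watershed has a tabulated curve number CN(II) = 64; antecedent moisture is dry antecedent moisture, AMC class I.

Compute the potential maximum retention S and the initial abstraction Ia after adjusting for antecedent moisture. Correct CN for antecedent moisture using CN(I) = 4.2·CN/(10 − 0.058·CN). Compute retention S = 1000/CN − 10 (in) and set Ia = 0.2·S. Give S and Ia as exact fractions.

CN(I) from CN(II)=64: (4.2·64)/(10 − 0.058·64) = 5600/131 ≈ 42.748
Retention S: 1000/CN − 10 with CN=42.748 → S = 375/28 ≈ 13.393 in
Initial abstraction Ia = S/5 = (375/28)/5 = 75/28 ≈ 2.679 in

S = 375/28 in ≈ 13.393 in; Ia = 75/28 in ≈ 2.679 in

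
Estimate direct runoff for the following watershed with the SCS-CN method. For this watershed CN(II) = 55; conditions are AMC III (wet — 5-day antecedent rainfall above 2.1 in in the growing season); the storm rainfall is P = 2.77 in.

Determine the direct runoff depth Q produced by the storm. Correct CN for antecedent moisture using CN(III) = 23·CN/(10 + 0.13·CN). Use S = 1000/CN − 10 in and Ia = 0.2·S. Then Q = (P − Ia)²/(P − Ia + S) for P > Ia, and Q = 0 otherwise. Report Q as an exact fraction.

Adjust CN=55 to AMC III: 23·55/(10 + 0.13·55) → 1265 ÷ (343/20) = 25300/343 ≈ 73.761
Max retention: S = 1000/(25300/343) − 10 = 900/253 in (≈ 3.557 in)
Initial abstraction Ia = S/5 = (900/253)/5 = 180/253 ≈ 0.711 in
P − Ia = 2.770 − 0.711 = 52081/25300 ≈ 2.059 in (> 0, runoff occurs)
Q = (52081/25300)²/((52081/25300) + 900/253) = (2712430561/640090000)/(142081/25300) = 2712430561/3594649300 in ≈ 0.755 in

Q = 2712430561/3594649300 in ≈ 0.755 in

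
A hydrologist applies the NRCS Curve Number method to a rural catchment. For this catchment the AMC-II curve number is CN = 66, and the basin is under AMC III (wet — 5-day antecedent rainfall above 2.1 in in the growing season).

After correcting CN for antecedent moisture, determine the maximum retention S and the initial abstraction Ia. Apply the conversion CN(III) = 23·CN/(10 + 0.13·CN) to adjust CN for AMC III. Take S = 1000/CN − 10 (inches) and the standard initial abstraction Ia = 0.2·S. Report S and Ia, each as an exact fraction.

CN(III) from CN(II)=66: (23·66)/(10 + 0.13·66) = 75900/929 ≈ 81.701
S = 1000/(75900/929) − 10 = 1700/759 in ≈ 2.240 in
Ia = 0.2S: 0.2·2.240 = 0.448 in (exactly 340/759)

S = 1700/759 in ≈ 2.240 in; Ia = 340/759 in ≈ 0.448 in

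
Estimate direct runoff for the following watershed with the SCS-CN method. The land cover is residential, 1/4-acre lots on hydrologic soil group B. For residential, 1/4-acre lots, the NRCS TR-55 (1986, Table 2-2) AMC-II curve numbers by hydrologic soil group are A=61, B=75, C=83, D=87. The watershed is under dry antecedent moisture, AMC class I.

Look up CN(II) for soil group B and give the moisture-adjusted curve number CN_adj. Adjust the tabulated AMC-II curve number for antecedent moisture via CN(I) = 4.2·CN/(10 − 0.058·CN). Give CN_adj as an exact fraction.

NRCS table: residential, 1/4-acre lots, soil group B → CN(II) = 75
Adjust CN=75 to AMC I: 4.2·75/(10 − 0.058·75) → 315 ÷ (113/20) = 6300/113 ≈ 55.752

CN_adj = 6300/113 ≈ 55.752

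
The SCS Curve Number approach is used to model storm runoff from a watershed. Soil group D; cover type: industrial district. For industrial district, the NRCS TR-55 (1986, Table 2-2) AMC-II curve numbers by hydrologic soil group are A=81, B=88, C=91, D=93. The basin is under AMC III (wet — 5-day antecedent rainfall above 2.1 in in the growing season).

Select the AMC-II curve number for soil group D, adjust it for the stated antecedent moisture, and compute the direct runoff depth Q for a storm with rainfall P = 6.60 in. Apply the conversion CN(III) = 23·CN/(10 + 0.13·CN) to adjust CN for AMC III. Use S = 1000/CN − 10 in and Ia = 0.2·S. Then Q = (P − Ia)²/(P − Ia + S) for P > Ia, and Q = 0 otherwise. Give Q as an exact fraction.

NRCS table: industrial district, soil group D → CN(II) = 93
Adjust CN=93 to AMC III: 23·93/(10 + 0.13·93) → 2139 ÷ (2209/100) = 213900/2209 ≈ 96.831
Retention S: 1000/CN − 10 with CN=96.831 → S = 700/2139 ≈ 0.327 in
Ia = 0.2S: 0.2·0.327 = 0.065 in (exactly 140/2139)
Since P=6.600 > Ia=0.065: effective rainfall P−Ia = 69887/10695 in
Q = (69887/10695)²/((69887/10695) + 700/2139) = (4884192769/114383025)/(73387/10695) = 4884192769/784873965 in ≈ 6.223 in

Q = 4884192769/784873965 in ≈ 6.223 in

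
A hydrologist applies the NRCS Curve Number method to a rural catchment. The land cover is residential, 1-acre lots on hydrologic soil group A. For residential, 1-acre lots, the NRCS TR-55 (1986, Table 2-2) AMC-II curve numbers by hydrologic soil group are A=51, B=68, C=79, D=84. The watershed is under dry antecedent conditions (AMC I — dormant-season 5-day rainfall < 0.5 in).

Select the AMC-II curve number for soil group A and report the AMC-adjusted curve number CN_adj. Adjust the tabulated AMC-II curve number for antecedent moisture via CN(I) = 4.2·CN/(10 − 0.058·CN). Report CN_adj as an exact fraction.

NRCS table: residential, 1-acre lots, soil group A → CN(II) = 51
Adjust CN=51 to AMC I: 4.2·51/(10 − 0.058·51) → (1071/5) ÷ (3521/500) = 15300/503 ≈ 30.417

CN_adj = 15300/503 ≈ 30.417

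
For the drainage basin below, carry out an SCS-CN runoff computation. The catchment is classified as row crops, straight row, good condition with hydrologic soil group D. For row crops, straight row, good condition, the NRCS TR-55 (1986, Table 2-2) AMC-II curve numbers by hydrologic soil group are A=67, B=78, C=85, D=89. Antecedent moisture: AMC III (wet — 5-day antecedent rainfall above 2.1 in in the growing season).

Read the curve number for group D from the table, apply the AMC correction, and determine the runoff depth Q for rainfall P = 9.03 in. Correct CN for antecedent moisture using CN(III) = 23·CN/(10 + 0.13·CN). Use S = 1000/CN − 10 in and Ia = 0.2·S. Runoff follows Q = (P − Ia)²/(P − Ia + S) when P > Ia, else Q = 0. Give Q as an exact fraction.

NRCS table: row crops, straight row, good condition, soil group D → CN(II) = 89
CN(III) from CN(II)=89: (23·89)/(10 + 0.13·89) = 204700/2157 ≈ 94.900
S = 1000/(204700/2157) − 10 = 1100/2047 in ≈ 0.537 in
Initial abstraction Ia = S/5 = (1100/2047)/5 = 220/2047 ≈ 0.107 in
P − Ia = 9.030 − 0.107 = 1826441/204700 ≈ 8.923 in (> 0, runoff occurs)
Q: (1826441/204700)² ÷ (1936441/204700) = 3335886726481/396389472700 in (≈ 8.416 in)

Q = 3335886726481/396389472700 in ≈ 8.416 in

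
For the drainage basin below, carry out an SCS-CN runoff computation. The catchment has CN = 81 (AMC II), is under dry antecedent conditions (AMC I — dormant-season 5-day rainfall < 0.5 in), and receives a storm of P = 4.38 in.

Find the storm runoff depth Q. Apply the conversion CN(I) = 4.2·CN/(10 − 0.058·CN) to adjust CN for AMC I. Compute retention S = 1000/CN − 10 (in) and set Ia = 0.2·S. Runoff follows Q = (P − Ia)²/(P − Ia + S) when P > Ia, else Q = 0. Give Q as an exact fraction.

Adjust CN=81 to AMC I: 4.2·81/(10 − 0.058·81) → (1701/5) ÷ (2651/500) = 170100/2651 ≈ 64.164
S = 1000/(170100/2651) − 10 = 9500/1701 in ≈ 5.585 in
Ia = 0.2·(9500/1701) = 1900/1701 in ≈ 1.117 in
Since P=4.380 > Ia=1.117: effective rainfall P−Ia = 277519/85050 in
Q = (277519/85050)²/((277519/85050) + 9500/1701) = (77016795361/7233502500)/(752519/85050) = 77016795361/64001740950 in ≈ 1.203 in

Q = 77016795361/64001740950 in ≈ 1.203 in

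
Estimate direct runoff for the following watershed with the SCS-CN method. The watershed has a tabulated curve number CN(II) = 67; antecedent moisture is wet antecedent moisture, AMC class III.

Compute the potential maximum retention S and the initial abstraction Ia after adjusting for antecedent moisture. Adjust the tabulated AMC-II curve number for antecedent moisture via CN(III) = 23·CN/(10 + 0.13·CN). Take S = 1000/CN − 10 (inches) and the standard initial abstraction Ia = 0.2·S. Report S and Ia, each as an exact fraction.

CN(III) from CN(II)=67: (23·67)/(10 + 0.13·67) = 154100/1871 ≈ 82.362
Max retention: S = 1000/(154100/1871) − 10 = 3300/1541 in (≈ 2.141 in)
Ia = 0.2S: 0.2·2.141 = 0.428 in (exactly 660/1541)

S = 3300/1541 in ≈ 2.141 in; Ia = 660/1541 in ≈ 0.428 in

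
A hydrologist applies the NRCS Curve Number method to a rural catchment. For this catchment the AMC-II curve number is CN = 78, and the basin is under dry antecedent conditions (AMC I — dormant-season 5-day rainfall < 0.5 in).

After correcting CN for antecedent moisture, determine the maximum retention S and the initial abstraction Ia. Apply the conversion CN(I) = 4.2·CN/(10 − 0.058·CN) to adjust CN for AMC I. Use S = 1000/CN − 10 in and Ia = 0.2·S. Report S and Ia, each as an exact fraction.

Dry (AMC I): CN(I) = 4.2·78/(10 − 0.058·78) = (1638/5)/(1369/250) = 81900/1369 ≈ 59.825
S = 1000/(81900/1369) − 10 = 5500/819 in ≈ 6.716 in
Initial abstraction Ia = S/5 = (5500/819)/5 = 1100/819 ≈ 1.343 in

S = 5500/819 in ≈ 6.716 in; Ia = 1100/819 in ≈ 1.343 in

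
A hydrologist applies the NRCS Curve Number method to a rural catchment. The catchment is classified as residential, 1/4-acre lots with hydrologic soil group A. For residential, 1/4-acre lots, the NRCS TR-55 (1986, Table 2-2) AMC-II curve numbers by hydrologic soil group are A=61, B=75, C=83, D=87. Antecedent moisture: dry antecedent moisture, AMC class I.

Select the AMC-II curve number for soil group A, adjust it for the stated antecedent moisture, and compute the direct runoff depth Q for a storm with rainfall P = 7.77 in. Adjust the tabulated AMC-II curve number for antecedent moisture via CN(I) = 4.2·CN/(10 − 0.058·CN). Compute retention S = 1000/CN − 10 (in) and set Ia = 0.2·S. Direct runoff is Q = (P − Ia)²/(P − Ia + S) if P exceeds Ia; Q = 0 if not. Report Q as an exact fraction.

NRCS table: residential, 1/4-acre lots, soil group A → CN(II) = 61
Dry (AMC I): CN(I) = 4.2·61/(10 − 0.058·61) = (1281/5)/(3231/500) = 42700/1077 ≈ 39.647
Max retention: S = 1000/(42700/1077) − 10 = 6500/427 in (≈ 15.222 in)
Ia = 0.2·(6500/427) = 1300/427 in ≈ 3.044 in
Excess rainfall: 7.770 − 3.044 = 4.726 in; P > Ia so Q > 0
Runoff Q = (P−Ia)²/(P−Ia+S) = (4.726)²/(4.726+15.222) = 40714764841/36370963300 ≈ 1.119 in

Q = 40714764841/36370963300 in ≈ 1.119 in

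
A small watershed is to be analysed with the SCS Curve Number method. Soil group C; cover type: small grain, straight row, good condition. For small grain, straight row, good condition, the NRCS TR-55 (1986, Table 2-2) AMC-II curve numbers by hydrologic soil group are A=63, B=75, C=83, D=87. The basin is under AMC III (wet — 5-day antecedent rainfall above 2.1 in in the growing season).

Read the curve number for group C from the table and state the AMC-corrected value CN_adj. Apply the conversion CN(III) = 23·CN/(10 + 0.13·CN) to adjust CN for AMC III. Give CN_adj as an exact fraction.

CN_adj = 190900/2079 ≈ 91.823

NRCS table: small grain, straight row, good condition, soil group C → CN(II) = 83
Adjust CN=83 to AMC III: 23·83/(10 + 0.13·83) → 1909 ÷ (2079/100) = 190900/2079 ≈ 91.823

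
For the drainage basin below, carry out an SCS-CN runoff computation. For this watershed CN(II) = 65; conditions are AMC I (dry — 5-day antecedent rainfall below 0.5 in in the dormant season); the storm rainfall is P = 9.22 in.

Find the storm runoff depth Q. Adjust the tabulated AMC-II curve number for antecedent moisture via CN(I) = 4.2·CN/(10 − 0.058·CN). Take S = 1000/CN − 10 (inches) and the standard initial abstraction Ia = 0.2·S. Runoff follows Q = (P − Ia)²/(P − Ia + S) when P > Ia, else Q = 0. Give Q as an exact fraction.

Dry (AMC I): CN(I) = 4.2·65/(10 − 0.058·65) = 273/(623/100) = 3900/89 ≈ 43.820
S = 1000/(3900/89) − 10 = 500/39 in ≈ 12.821 in
Ia = 0.2S: 0.2·12.821 = 2.564 in (exactly 100/39)
P − Ia = 9.220 − 2.564 = 12979/1950 ≈ 6.656 in (> 0, runoff occurs)
Runoff Q = (P−Ia)²/(P−Ia+S) = (6.656)²/(6.656+12.821) = 168454441/74059050 ≈ 2.275 in

Q = 168454441/74059050 in ≈ 2.275 in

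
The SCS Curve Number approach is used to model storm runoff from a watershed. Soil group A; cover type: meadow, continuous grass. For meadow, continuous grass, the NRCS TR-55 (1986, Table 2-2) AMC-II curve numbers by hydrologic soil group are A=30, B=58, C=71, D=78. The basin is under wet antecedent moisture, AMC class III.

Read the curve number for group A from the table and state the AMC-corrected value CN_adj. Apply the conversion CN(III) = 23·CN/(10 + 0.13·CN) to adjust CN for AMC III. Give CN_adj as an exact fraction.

NRCS table: meadow, continuous grass, soil group A → CN(II) = 30
Adjust CN=30 to AMC III: 23·30/(10 + 0.13·30) → 690 ÷ (139/10) = 6900/139 ≈ 49.640

CN_adj = 6900/139 ≈ 49.640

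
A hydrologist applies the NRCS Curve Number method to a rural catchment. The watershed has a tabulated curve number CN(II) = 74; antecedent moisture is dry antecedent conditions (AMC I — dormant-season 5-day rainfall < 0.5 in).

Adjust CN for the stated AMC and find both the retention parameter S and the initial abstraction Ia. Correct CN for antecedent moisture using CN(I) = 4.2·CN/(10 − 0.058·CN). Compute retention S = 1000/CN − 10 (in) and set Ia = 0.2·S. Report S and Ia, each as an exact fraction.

S = 6500/777 in ≈ 8.366 in; Ia = 1300/777 in ≈ 1.673 in

Dry (AMC I): CN(I) = 4.2·74/(10 − 0.058·74) = (1554/5)/(1427/250) = 77700/1427 ≈ 54.450
Retention S: 1000/CN − 10 with CN=54.450 → S = 6500/777 ≈ 8.366 in
Ia = 0.2S: 0.2·8.366 = 1.673 in (exactly 1300/777)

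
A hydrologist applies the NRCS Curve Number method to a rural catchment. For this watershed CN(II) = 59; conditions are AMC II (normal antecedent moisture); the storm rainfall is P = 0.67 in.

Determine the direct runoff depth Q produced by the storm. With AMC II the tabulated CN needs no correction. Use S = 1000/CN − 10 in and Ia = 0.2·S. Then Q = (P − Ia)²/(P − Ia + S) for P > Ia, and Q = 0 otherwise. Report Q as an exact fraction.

Average conditions: CN = 59 (no AMC adjustment).
S = 1000/59 − 10 = 410/59 in ≈ 6.949 in
Ia = 0.2·(410/59) = 82/59 in ≈ 1.390 in
P = 0.670 ≤ Ia = 1.390 in: entire storm abstracted, Q = 0.

Q = 0 in ≈ 0.000 in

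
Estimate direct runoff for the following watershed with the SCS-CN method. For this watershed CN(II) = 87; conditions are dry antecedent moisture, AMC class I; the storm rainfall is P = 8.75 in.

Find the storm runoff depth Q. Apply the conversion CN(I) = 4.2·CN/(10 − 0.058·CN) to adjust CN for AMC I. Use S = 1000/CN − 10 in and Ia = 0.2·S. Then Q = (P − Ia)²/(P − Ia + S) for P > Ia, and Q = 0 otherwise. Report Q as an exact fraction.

Q = 690195005/123863292 in ≈ 5.572 in

Dry (AMC I): CN(I) = 4.2·87/(10 − 0.058·87) = (1827/5)/(2477/500) = 182700/2477 ≈ 73.759
Retention S: 1000/CN − 10 with CN=73.759 → S = 6500/1827 ≈ 3.558 in
Ia = 0.2S: 0.2·3.558 = 0.712 in (exactly 1300/1827)
P − Ia = 8.750 − 0.712 = 58745/7308 ≈ 8.038 in (> 0, runoff occurs)
Q: (58745/7308)² ÷ (84745/7308) = 690195005/123863292 in (≈ 5.572 in)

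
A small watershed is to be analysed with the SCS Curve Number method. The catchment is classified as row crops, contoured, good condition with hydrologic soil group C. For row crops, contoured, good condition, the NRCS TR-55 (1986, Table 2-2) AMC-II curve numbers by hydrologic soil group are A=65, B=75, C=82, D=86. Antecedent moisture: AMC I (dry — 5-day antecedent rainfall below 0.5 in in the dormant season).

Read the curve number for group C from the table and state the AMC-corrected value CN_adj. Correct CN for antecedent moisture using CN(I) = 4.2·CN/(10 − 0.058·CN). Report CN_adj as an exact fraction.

NRCS table: row crops, contoured, good condition, soil group C → CN(II) = 82
Adjust CN=82 to AMC I: 4.2·82/(10 − 0.058·82) → (1722/5) ÷ (1311/250) = 28700/437 ≈ 65.675

CN_adj = 28700/437 ≈ 65.675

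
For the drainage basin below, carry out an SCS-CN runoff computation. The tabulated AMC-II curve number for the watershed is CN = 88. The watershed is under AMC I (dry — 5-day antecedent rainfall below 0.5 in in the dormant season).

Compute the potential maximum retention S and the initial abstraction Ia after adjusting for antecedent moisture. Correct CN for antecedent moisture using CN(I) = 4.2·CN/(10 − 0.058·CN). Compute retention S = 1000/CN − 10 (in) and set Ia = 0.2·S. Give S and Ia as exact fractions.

S = 250/77 in ≈ 3.247 in; Ia = 50/77 in ≈ 0.649 in

Adjust CN=88 to AMC I: 4.2·88/(10 − 0.058·88) → (1848/5) ÷ (612/125) = 3850/51 ≈ 75.490
S = 1000/(3850/51) − 10 = 250/77 in ≈ 3.247 in
Ia = 0.2·(250/77) = 50/77 in ≈ 0.649 in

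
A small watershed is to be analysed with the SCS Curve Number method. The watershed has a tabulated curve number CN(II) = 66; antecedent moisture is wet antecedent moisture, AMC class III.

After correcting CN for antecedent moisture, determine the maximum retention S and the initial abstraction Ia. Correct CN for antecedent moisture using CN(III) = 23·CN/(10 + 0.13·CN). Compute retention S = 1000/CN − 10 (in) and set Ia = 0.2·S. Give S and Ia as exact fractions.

Wet (AMC III): CN(III) = 23·66/(10 + 0.13·66) = 1518/(929/50) = 75900/929 ≈ 81.701
S = 1000/(75900/929) − 10 = 1700/759 in ≈ 2.240 in
Ia = 0.2·(1700/759) = 340/759 in ≈ 0.448 in

S = 1700/759 in ≈ 2.240 in; Ia = 340/759 in ≈ 0.448 in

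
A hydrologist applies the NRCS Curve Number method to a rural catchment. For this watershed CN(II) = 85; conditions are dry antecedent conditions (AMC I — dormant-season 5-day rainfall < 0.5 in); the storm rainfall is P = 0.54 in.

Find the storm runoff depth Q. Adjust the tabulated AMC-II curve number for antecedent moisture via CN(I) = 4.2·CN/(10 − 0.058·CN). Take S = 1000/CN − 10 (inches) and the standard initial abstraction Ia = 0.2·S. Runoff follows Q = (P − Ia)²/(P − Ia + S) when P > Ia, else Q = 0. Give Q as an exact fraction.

Q = 0 in ≈ 0.000 in

CN(I) from CN(II)=85: (4.2·85)/(10 − 0.058·85) = 11900/169 ≈ 70.414
Retention S: 1000/CN − 10 with CN=70.414 → S = 500/119 ≈ 4.202 in
Initial abstraction Ia = S/5 = (500/119)/5 = 100/119 ≈ 0.840 in
P = 0.540 ≤ Ia = 0.840 in: entire storm abstracted, Q = 0.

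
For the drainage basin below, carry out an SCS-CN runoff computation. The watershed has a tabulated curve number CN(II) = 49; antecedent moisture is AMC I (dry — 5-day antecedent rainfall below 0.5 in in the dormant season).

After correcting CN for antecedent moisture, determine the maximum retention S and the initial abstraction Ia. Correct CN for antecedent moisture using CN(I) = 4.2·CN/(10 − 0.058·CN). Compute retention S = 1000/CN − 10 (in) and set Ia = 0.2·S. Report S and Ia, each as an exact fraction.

CN(I) from CN(II)=49: (4.2·49)/(10 − 0.058·49) = 34300/1193 ≈ 28.751
S = 1000/(34300/1193) − 10 = 8500/343 in ≈ 24.781 in
Ia = 0.2·(8500/343) = 1700/343 in ≈ 4.956 in

S = 8500/343 in ≈ 24.781 in; Ia = 1700/343 in ≈ 4.956 in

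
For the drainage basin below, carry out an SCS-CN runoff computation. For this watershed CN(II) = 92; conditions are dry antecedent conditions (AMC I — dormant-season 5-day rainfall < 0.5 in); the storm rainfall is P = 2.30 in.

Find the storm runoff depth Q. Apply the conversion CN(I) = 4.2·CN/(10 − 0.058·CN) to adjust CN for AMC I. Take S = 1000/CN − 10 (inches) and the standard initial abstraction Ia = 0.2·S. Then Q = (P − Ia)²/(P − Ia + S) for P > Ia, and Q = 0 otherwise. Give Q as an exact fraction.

Adjust CN=92 to AMC I: 4.2·92/(10 − 0.058·92) → (1932/5) ÷ (583/125) = 48300/583 ≈ 82.847
S = 1000/(48300/583) − 10 = 1000/483 in ≈ 2.070 in
Ia = 0.2S: 0.2·2.070 = 0.414 in (exactly 200/483)
Since P=2.300 > Ia=0.414: effective rainfall P−Ia = 9109/4830 in
Q = (9109/4830)²/((9109/4830) + 1000/483) = (82973881/23328900)/(19109/4830) = 82973881/92296470 in ≈ 0.899 in

Q = 82973881/92296470 in ≈ 0.899 in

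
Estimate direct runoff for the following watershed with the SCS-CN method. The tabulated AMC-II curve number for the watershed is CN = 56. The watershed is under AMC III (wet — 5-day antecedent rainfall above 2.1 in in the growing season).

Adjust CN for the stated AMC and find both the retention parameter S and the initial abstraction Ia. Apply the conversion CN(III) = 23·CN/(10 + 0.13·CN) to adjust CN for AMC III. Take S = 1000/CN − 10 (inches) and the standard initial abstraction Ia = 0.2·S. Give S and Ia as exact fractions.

CN(III) from CN(II)=56: (23·56)/(10 + 0.13·56) = 4025/54 ≈ 74.537
S = 1000/(4025/54) − 10 = 550/161 in ≈ 3.416 in
Ia = 0.2S: 0.2·3.416 = 0.683 in (exactly 110/161)

S = 550/161 in ≈ 3.416 in; Ia = 110/161 in ≈ 0.683 in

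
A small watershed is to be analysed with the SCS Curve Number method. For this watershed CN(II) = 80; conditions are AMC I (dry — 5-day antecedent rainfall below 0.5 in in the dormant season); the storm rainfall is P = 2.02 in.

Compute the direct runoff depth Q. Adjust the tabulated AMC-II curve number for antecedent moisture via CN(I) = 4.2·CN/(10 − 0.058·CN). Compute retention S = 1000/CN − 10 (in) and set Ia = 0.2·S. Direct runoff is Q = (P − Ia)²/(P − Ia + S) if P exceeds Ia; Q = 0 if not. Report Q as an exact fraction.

Adjust CN=80 to AMC I: 4.2·80/(10 − 0.058·80) → 336 ÷ (134/25) = 4200/67 ≈ 62.687
Max retention: S = 1000/(4200/67) − 10 = 125/21 in (≈ 5.952 in)
Initial abstraction Ia = S/5 = (125/21)/5 = 25/21 ≈ 1.190 in
Since P=2.020 > Ia=1.190: effective rainfall P−Ia = 871/1050 in
Runoff Q = (P−Ia)²/(P−Ia+S) = (0.830)²/(0.830+5.952) = 758641/7477050 ≈ 0.101 in

Q = 758641/7477050 in ≈ 0.101 in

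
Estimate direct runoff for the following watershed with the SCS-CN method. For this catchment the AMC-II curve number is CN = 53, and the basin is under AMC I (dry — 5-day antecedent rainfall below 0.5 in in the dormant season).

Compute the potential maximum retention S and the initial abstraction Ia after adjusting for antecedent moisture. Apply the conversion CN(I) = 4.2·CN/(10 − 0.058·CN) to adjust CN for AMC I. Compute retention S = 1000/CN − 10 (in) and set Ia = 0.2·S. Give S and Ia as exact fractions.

Dry (AMC I): CN(I) = 4.2·53/(10 − 0.058·53) = (1113/5)/(3463/500) = 111300/3463 ≈ 32.140
Retention S: 1000/CN − 10 with CN=32.140 → S = 23500/1113 ≈ 21.114 in
Ia = 0.2S: 0.2·21.114 = 4.223 in (exactly 4700/1113)

S = 23500/1113 in ≈ 21.114 in; Ia = 4700/1113 in ≈ 4.223 in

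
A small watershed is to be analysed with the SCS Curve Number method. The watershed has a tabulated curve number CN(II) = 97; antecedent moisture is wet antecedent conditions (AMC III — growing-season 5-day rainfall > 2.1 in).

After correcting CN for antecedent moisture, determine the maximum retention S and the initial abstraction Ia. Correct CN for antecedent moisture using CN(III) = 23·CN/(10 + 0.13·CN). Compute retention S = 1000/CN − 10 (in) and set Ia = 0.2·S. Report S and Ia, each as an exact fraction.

Wet (AMC III): CN(III) = 23·97/(10 + 0.13·97) = 2231/(2261/100) = 223100/2261 ≈ 98.673
S = 1000/(223100/2261) − 10 = 300/2231 in ≈ 0.134 in
Ia = 0.2·(300/2231) = 60/2231 in ≈ 0.027 in

S = 300/2231 in ≈ 0.134 in; Ia = 60/2231 in ≈ 0.027 in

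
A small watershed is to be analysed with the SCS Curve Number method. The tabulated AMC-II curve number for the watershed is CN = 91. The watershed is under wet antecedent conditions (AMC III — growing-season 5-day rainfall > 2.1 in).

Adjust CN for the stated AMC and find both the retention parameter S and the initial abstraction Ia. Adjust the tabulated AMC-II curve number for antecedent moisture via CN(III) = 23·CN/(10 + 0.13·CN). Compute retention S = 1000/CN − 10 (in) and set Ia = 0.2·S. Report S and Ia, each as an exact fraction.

Wet (AMC III): CN(III) = 23·91/(10 + 0.13·91) = 2093/(2183/100) = 209300/2183 ≈ 95.877
Max retention: S = 1000/(209300/2183) − 10 = 900/2093 in (≈ 0.430 in)
Initial abstraction Ia = S/5 = (900/2093)/5 = 180/2093 ≈ 0.086 in

S = 900/2093 in ≈ 0.430 in; Ia = 180/2093 in ≈ 0.086 in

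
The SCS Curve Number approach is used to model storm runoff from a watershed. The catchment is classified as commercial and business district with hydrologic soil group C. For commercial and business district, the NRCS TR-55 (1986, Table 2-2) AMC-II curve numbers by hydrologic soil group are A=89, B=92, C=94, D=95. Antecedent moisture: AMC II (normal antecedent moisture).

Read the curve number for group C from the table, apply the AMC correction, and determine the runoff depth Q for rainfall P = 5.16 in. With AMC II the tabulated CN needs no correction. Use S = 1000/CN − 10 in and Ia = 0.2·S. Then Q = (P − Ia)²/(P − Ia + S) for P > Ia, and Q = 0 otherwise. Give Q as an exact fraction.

Q = 11654523/2609675 in ≈ 4.466 in

NRCS table: commercial and business district, soil group C → CN(II) = 94
AMC II — tabulated CN = 94 applies directly.
Retention S: 1000/CN − 10 with CN=94.000 → S = 30/47 ≈ 0.638 in
Ia = 0.2·(30/47) = 6/47 in ≈ 0.128 in
P − Ia = 5.160 − 0.128 = 5913/1175 ≈ 5.032 in (> 0, runoff occurs)
Q = (5913/1175)²/((5913/1175) + 30/47) = (34963569/1380625)/(6663/1175) = 11654523/2609675 in ≈ 4.466 in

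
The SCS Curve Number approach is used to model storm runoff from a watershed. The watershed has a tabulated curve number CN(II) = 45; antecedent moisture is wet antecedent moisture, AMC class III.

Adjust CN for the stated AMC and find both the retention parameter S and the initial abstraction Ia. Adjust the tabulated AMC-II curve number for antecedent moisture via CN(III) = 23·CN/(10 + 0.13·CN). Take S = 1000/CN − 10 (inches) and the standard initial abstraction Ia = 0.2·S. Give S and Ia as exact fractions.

S = 1100/207 in ≈ 5.314 in; Ia = 220/207 in ≈ 1.063 in

CN(III) from CN(II)=45: (23·45)/(10 + 0.13·45) = 20700/317 ≈ 65.300
S = 1000/(20700/317) − 10 = 1100/207 in ≈ 5.314 in
Initial abstraction Ia = S/5 = (1100/207)/5 = 220/207 ≈ 1.063 in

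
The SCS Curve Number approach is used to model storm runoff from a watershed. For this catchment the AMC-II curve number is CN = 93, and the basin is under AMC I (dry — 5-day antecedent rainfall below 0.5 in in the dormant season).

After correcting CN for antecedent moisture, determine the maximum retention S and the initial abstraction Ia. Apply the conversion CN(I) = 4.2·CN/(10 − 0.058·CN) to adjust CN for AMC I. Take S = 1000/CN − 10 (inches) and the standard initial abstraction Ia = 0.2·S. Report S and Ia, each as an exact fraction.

Dry (AMC I): CN(I) = 4.2·93/(10 − 0.058·93) = (1953/5)/(2303/500) = 27900/329 ≈ 84.802
Retention S: 1000/CN − 10 with CN=84.802 → S = 500/279 ≈ 1.792 in
Initial abstraction Ia = S/5 = (500/279)/5 = 100/279 ≈ 0.358 in

S = 500/279 in ≈ 1.792 in; Ia = 100/279 in ≈ 0.358 in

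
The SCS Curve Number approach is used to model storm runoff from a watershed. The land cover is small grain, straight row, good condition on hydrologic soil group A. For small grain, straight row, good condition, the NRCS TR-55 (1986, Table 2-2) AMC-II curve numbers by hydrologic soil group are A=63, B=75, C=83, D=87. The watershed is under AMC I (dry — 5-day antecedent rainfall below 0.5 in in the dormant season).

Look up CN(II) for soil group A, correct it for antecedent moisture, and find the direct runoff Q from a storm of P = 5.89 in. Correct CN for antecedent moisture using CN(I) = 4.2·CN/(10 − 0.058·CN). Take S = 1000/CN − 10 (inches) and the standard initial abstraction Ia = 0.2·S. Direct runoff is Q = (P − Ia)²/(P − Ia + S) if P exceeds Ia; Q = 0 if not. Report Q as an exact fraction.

NRCS table: small grain, straight row, good condition, soil group A → CN(II) = 63
Adjust CN=63 to AMC I: 4.2·63/(10 − 0.058·63) → (1323/5) ÷ (3173/500) = 132300/3173 ≈ 41.696
Max retention: S = 1000/(132300/3173) − 10 = 18500/1323 in (≈ 13.983 in)
Initial abstraction Ia = S/5 = (18500/1323)/5 = 3700/1323 ≈ 2.797 in
Since P=5.890 > Ia=2.797: effective rainfall P−Ia = 409247/132300 in
Q = (409247/132300)²/((409247/132300) + 18500/1323) = (167483107009/17503290000)/(2259247/132300) = 167483107009/298898378100 in ≈ 0.560 in

Q = 167483107009/298898378100 in ≈ 0.560 in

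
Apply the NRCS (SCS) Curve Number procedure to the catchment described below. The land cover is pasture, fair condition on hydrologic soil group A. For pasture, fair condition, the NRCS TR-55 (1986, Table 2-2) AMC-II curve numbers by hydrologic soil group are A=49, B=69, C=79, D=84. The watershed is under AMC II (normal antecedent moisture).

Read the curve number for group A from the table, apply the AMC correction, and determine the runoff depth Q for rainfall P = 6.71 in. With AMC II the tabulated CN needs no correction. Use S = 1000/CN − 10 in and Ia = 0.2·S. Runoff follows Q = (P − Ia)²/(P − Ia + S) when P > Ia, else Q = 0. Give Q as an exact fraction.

Q = 514337041/361027100 in ≈ 1.425 in

NRCS table: pasture, fair condition, soil group A → CN(II) = 49
AMC II — tabulated CN = 49 applies directly.
Max retention: S = 1000/49 − 10 = 510/49 in (≈ 10.408 in)
Initial abstraction Ia = S/5 = (510/49)/5 = 102/49 ≈ 2.082 in
Since P=6.710 > Ia=2.082: effective rainfall P−Ia = 22679/4900 in
Q = (22679/4900)²/((22679/4900) + 510/49) = (514337041/24010000)/(73679/4900) = 514337041/361027100 in ≈ 1.425 in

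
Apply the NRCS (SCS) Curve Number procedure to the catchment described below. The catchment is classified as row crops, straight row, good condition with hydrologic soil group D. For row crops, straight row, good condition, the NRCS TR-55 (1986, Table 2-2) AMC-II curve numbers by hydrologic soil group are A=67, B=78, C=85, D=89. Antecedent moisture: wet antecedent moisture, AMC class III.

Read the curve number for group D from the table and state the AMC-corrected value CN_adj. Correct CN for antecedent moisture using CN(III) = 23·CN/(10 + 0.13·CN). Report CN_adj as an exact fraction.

CN_adj = 204700/2157 ≈ 94.900

NRCS table: row crops, straight row, good condition, soil group D → CN(II) = 89
Wet (AMC III): CN(III) = 23·89/(10 + 0.13·89) = 2047/(2157/100) = 204700/2157 ≈ 94.900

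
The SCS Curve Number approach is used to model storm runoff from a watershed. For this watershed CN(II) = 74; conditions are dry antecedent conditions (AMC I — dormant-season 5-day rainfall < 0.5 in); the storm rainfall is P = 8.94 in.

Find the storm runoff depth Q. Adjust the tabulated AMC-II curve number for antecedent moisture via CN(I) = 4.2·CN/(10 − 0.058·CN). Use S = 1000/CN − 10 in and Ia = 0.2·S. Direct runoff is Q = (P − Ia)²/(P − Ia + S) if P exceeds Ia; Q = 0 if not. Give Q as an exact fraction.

CN(I) from CN(II)=74: (4.2·74)/(10 − 0.058·74) = 77700/1427 ≈ 54.450
S = 1000/(77700/1427) − 10 = 6500/777 in ≈ 8.366 in
Initial abstraction Ia = S/5 = (6500/777)/5 = 1300/777 ≈ 1.673 in
Since P=8.940 > Ia=1.673: effective rainfall P−Ia = 282319/38850 in
Runoff Q = (P−Ia)²/(P−Ia+S) = (7.267)²/(7.267+8.366) = 79704017761/23594343150 ≈ 3.378 in

Q = 79704017761/23594343150 in ≈ 3.378 in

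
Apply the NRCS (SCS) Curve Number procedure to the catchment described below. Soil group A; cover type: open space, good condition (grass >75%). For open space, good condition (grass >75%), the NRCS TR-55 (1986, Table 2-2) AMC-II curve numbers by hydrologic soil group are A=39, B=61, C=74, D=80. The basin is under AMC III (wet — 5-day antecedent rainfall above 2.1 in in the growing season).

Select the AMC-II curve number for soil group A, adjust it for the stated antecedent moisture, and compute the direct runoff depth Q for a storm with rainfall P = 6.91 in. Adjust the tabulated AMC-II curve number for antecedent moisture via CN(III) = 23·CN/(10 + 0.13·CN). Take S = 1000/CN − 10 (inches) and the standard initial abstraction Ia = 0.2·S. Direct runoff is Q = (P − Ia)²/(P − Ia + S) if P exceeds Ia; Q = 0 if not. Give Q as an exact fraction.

Q = 247831721929/99372081900 in ≈ 2.494 in

NRCS table: open space, good condition (grass >75%), soil group A → CN(II) = 39
Wet (AMC III): CN(III) = 23·39/(10 + 0.13·39) = 897/(1507/100) = 89700/1507 ≈ 59.522
Retention S: 1000/CN − 10 with CN=59.522 → S = 6100/897 ≈ 6.800 in
Initial abstraction Ia = S/5 = (6100/897)/5 = 1220/897 ≈ 1.360 in
P − Ia = 6.910 − 1.360 = 497827/89700 ≈ 5.550 in (> 0, runoff occurs)
Runoff Q = (P−Ia)²/(P−Ia+S) = (5.550)²/(5.550+6.800) = 247831721929/99372081900 ≈ 2.494 in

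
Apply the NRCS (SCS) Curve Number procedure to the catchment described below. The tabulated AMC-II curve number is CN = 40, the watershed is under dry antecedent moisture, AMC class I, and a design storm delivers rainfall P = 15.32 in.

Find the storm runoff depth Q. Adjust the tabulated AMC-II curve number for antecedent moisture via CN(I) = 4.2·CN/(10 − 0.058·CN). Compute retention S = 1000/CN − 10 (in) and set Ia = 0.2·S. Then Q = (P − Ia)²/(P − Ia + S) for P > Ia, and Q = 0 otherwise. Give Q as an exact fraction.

Q = 2047761/1344175 in ≈ 1.523 in

Dry (AMC I): CN(I) = 4.2·40/(10 − 0.058·40) = 168/(192/25) = 175/8 ≈ 21.875
Retention S: 1000/CN − 10 with CN=21.875 → S = 250/7 ≈ 35.714 in
Ia = 0.2·(250/7) = 50/7 in ≈ 7.143 in
Since P=15.320 > Ia=7.143: effective rainfall P−Ia = 1431/175 in
Q = (1431/175)²/((1431/175) + 250/7) = (2047761/30625)/(7681/175) = 2047761/1344175 in ≈ 1.523 in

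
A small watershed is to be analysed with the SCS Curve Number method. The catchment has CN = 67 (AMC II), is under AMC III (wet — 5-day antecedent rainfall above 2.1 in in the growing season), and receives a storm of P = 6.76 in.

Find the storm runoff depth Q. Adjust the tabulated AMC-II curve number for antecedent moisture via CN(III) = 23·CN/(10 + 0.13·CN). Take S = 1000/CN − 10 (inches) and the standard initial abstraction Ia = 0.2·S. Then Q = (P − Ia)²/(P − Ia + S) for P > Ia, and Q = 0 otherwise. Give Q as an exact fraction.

Adjust CN=67 to AMC III: 23·67/(10 + 0.13·67) → 1541 ÷ (1871/100) = 154100/1871 ≈ 82.362
Retention S: 1000/CN − 10 with CN=82.362 → S = 3300/1541 ≈ 2.141 in
Ia = 0.2·(3300/1541) = 660/1541 in ≈ 0.428 in
Excess rainfall: 6.760 − 0.428 = 6.332 in; P > Ia so Q > 0
Q: (243929/38525)² ÷ (326429/38525) = 59501357041/12575677225 in (≈ 4.731 in)

Q = 59501357041/12575677225 in ≈ 4.731 in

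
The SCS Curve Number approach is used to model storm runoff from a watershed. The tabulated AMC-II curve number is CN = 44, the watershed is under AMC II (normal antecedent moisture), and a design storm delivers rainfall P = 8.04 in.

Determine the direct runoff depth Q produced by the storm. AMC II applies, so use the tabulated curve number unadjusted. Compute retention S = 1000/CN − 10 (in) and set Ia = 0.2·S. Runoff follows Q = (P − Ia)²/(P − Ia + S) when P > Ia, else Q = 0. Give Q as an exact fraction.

Q = 2283121/1378025 in ≈ 1.657 in

CN(II) = 44; AMC II needs no correction.
S = 1000/44 − 10 = 140/11 in ≈ 12.727 in
Ia = 0.2S: 0.2·12.727 = 2.545 in (exactly 28/11)
Excess rainfall: 8.040 − 2.545 = 5.495 in; P > Ia so Q > 0
Q: (1511/275)² ÷ (5011/275) = 2283121/1378025 in (≈ 1.657 in)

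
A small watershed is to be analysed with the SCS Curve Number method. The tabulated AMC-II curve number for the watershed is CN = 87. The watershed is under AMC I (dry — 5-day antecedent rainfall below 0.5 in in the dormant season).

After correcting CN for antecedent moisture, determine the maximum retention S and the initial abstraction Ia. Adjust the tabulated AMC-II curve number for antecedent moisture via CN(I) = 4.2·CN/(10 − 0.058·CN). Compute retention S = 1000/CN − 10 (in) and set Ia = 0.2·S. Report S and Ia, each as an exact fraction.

S = 6500/1827 in ≈ 3.558 in; Ia = 1300/1827 in ≈ 0.712 in

Adjust CN=87 to AMC I: 4.2·87/(10 − 0.058·87) → (1827/5) ÷ (2477/500) = 182700/2477 ≈ 73.759
Max retention: S = 1000/(182700/2477) − 10 = 6500/1827 in (≈ 3.558 in)
Initial abstraction Ia = S/5 = (6500/1827)/5 = 1300/1827 ≈ 0.712 in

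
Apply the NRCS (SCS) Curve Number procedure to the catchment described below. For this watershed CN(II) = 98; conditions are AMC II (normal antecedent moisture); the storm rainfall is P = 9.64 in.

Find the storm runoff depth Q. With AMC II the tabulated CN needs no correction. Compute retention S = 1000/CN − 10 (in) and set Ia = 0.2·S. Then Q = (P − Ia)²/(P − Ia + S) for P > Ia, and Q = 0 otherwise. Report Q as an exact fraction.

Q = 138274081/14711025 in ≈ 9.399 in

CN(II) = 98; AMC II needs no correction.
Retention S: 1000/CN − 10 with CN=98.000 → S = 10/49 ≈ 0.204 in
Ia = 0.2S: 0.2·0.204 = 0.041 in (exactly 2/49)
Since P=9.640 > Ia=0.041: effective rainfall P−Ia = 11759/1225 in
Q = (11759/1225)²/((11759/1225) + 10/49) = (138274081/1500625)/(12009/1225) = 138274081/14711025 in ≈ 9.399 in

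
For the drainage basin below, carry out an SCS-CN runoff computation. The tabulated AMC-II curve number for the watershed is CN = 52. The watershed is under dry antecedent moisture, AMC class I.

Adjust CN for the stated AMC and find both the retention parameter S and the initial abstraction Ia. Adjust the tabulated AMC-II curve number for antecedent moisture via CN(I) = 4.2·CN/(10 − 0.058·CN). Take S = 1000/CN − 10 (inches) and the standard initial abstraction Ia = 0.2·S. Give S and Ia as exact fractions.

S = 2000/91 in ≈ 21.978 in; Ia = 400/91 in ≈ 4.396 in

Adjust CN=52 to AMC I: 4.2·52/(10 − 0.058·52) → (1092/5) ÷ (873/125) = 9100/291 ≈ 31.271
Retention S: 1000/CN − 10 with CN=31.271 → S = 2000/91 ≈ 21.978 in
Initial abstraction Ia = S/5 = (2000/91)/5 = 400/91 ≈ 4.396 in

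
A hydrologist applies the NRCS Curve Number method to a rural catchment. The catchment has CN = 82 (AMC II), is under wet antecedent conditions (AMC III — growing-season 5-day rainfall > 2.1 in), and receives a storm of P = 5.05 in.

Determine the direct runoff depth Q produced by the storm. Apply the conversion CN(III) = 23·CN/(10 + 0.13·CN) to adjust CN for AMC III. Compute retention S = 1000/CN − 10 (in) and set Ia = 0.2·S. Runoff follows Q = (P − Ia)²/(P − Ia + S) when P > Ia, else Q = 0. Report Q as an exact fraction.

Q = 8398439449/2067866980 in ≈ 4.061 in

CN(III) from CN(II)=82: (23·82)/(10 + 0.13·82) = 94300/1033 ≈ 91.288
Max retention: S = 1000/(94300/1033) − 10 = 900/943 in (≈ 0.954 in)
Ia = 0.2·(900/943) = 180/943 in ≈ 0.191 in
Excess rainfall: 5.050 − 0.191 = 4.859 in; P > Ia so Q > 0
Runoff Q = (P−Ia)²/(P−Ia+S) = (4.859)²/(4.859+0.954) = 8398439449/2067866980 ≈ 4.061 in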